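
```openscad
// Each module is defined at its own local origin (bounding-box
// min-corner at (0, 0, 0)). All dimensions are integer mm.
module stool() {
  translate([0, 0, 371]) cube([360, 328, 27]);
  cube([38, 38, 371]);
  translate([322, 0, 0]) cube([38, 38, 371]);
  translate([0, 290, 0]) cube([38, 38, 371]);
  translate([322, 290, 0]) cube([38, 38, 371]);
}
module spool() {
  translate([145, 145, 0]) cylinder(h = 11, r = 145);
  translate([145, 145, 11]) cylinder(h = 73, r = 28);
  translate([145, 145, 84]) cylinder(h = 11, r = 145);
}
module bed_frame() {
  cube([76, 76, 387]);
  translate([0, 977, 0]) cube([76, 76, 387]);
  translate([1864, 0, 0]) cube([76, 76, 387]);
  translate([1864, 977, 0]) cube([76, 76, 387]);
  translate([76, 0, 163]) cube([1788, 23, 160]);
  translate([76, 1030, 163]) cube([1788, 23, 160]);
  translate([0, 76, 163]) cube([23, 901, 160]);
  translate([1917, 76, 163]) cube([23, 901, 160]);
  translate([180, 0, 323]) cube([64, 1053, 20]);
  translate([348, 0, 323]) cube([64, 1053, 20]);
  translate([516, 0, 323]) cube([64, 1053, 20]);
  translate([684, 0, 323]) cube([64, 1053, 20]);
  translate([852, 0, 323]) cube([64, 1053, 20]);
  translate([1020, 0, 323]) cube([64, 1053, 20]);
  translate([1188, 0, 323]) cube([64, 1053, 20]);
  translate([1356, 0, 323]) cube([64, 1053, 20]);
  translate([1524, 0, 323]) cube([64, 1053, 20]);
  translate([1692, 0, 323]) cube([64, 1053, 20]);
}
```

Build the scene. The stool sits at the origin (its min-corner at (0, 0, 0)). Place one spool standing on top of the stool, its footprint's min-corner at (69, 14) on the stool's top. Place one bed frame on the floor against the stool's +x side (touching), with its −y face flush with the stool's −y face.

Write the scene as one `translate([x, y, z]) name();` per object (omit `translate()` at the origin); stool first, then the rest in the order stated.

stool();
translate([69, 14, 398]) spool();
translate([360, 0, 0]) bed_frame();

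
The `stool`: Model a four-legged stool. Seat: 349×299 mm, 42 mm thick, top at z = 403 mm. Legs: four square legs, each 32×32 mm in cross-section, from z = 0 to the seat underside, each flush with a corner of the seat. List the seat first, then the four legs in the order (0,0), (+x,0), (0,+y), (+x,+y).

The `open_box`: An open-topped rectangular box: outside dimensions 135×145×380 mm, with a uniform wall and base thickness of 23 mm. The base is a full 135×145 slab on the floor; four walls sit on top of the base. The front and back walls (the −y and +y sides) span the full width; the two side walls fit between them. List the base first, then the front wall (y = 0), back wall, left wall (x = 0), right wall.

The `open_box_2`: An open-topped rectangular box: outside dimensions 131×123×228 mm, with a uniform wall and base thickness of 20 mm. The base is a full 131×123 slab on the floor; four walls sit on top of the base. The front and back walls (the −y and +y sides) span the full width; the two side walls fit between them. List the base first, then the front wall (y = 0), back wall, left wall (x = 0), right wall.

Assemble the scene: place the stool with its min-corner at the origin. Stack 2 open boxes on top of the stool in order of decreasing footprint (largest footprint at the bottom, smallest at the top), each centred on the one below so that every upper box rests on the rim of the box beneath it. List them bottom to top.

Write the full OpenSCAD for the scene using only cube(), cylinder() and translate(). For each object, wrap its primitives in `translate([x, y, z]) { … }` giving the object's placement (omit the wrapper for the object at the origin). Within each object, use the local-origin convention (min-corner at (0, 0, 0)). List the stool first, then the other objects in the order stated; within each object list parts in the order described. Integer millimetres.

translate([0, 0, 361]) cube([349, 299, 42]);
cube([32, 32, 361]);
translate([317, 0, 0]) cube([32, 32, 361]);
translate([0, 267, 0]) cube([32, 32, 361]);
translate([317, 267, 0]) cube([32, 32, 361]);
translate([107, 77, 403]) {
  cube([135, 145, 23]);
  translate([0, 0, 23]) cube([135, 23, 357]);
  translate([0, 122, 23]) cube([135, 23, 357]);
  translate([0, 23, 23]) cube([23, 99, 357]);
  translate([112, 23, 23]) cube([23, 99, 357]);
}
translate([109, 88, 783]) {
  cube([131, 123, 20]);
  translate([0, 0, 20]) cube([131, 20, 208]);
  translate([0, 103, 20]) cube([131, 20, 208]);
  translate([0, 20, 20]) cube([20, 83, 208]);
  translate([111, 20, 20]) cube([20, 83, 208]);
}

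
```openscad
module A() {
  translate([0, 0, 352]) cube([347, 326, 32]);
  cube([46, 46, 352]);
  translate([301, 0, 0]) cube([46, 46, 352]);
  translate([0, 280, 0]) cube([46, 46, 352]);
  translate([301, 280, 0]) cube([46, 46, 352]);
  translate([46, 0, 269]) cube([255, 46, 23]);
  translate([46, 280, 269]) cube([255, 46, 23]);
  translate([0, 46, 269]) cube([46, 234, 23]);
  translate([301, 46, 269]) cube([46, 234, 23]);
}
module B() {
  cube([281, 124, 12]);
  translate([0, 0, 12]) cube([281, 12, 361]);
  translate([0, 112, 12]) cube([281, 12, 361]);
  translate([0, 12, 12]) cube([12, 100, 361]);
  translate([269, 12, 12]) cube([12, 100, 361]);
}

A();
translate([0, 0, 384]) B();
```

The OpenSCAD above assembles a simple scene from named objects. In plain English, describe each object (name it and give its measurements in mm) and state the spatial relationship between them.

A is a four-legged stool. The seat is 347×326 mm, 32 mm thick, top at z = 384 mm. It stands on four square legs, each 46×46 mm in cross-section, from z = 0 to the seat underside, each flush with a corner of the seat. Four stretchers, 46 mm wide and 23 mm tall, connect adjacent legs with their undersides at z = 269 mm, each running between the inner faces of the legs it joins and aligned with the legs' outer faces on the other axis.

B is an open storage box with external size 281×124×373 mm and wall thickness 12 mm (the base is also 12 mm thick). The base covers the whole footprint; the four walls stand on the base, with the y-facing walls full-width and the x-facing walls fitting between their inner faces.

The open box is on top of the stool.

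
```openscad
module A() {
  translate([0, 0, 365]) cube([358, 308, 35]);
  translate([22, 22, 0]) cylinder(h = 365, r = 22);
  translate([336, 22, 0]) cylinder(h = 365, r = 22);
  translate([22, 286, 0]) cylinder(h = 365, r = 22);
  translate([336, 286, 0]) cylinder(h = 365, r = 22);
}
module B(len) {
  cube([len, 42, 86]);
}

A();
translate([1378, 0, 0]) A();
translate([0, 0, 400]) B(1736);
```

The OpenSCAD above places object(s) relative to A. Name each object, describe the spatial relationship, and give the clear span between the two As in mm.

A is a stool. B is a beam. A beam spans the tops of two stools. The clear span between the two stools is 1020 mm.

Second stool starts at x = 1378; first ends at x = 358; clear span = 1378 − 358 = 1020 mm.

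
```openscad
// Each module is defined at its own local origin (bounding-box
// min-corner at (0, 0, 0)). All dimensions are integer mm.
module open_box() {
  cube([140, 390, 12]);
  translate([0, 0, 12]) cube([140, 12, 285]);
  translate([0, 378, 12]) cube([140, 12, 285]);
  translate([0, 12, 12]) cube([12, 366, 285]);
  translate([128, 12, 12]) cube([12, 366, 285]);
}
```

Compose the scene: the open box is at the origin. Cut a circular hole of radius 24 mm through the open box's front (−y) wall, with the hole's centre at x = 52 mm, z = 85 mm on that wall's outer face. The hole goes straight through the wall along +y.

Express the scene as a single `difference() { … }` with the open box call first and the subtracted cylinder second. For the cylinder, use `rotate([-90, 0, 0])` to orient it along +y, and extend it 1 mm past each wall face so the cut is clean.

difference() {
  open_box();
  translate([52, -1, 85]) rotate([-90, 0, 0]) cylinder(h = 14, r = 24);
}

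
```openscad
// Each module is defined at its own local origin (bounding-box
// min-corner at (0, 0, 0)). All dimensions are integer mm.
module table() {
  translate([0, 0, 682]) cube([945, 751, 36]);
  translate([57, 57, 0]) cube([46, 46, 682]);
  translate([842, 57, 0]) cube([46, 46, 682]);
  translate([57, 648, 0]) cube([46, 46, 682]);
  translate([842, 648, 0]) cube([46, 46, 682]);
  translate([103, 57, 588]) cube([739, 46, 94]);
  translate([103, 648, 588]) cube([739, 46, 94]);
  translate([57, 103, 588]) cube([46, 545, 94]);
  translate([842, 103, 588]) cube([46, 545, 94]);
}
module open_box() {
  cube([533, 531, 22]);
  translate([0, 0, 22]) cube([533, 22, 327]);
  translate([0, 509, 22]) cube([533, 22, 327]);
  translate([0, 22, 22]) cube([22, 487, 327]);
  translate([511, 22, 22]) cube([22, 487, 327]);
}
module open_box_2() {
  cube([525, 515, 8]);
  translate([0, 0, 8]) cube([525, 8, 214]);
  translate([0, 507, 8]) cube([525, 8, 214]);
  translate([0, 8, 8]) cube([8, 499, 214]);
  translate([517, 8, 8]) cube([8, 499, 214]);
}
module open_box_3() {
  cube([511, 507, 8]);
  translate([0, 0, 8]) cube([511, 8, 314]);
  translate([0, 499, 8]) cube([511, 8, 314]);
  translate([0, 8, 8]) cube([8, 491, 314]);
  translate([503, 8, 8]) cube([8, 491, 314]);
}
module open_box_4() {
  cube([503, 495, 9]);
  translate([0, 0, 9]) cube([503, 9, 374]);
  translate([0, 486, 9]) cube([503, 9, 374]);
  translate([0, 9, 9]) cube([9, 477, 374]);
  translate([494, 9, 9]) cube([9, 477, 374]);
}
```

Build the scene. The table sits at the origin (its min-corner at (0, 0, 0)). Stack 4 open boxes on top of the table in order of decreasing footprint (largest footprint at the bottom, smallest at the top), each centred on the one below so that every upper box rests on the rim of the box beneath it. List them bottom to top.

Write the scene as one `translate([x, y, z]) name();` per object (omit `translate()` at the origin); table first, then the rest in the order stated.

table();
translate([206, 110, 718]) open_box();
translate([210, 118, 1067]) open_box_2();
translate([217, 122, 1289]) open_box_3();
translate([221, 128, 1611]) open_box_4();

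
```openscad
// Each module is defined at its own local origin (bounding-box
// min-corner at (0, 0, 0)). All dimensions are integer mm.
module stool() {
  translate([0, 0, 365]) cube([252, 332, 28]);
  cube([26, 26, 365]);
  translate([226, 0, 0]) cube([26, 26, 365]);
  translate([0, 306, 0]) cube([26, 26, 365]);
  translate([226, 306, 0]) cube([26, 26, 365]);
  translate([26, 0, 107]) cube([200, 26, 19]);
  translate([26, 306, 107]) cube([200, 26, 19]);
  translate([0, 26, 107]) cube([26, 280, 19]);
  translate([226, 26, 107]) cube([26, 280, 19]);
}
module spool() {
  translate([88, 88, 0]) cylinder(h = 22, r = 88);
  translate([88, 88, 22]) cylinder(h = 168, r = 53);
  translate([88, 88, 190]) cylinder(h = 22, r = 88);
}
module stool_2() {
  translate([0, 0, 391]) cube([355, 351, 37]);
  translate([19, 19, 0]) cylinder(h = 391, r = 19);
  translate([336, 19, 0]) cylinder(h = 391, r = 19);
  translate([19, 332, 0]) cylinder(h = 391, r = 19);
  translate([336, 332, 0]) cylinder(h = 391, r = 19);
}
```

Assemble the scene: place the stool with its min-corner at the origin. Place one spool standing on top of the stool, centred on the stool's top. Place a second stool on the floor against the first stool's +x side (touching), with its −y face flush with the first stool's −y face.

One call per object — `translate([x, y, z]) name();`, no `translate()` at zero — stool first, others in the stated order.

stool();
translate([38, 78, 393]) spool();
translate([252, 0, 0]) stool_2();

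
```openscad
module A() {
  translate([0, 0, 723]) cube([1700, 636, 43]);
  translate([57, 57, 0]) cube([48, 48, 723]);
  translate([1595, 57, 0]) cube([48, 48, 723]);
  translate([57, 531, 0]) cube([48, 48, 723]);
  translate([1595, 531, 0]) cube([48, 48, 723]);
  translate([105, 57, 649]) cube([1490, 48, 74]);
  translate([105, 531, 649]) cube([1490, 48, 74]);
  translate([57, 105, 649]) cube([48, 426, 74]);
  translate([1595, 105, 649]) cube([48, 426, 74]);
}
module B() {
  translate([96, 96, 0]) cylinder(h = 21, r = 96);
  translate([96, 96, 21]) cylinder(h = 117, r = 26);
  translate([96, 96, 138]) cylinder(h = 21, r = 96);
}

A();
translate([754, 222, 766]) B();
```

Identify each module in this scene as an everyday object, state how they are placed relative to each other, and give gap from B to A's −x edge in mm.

A is a table. B is a spool. The spool is on top of the table, centred. The gap from the spool to the table's −x edge is 754 mm.

The spool's min-x is at 754; the table's min-x is 0; gap = 754 mm.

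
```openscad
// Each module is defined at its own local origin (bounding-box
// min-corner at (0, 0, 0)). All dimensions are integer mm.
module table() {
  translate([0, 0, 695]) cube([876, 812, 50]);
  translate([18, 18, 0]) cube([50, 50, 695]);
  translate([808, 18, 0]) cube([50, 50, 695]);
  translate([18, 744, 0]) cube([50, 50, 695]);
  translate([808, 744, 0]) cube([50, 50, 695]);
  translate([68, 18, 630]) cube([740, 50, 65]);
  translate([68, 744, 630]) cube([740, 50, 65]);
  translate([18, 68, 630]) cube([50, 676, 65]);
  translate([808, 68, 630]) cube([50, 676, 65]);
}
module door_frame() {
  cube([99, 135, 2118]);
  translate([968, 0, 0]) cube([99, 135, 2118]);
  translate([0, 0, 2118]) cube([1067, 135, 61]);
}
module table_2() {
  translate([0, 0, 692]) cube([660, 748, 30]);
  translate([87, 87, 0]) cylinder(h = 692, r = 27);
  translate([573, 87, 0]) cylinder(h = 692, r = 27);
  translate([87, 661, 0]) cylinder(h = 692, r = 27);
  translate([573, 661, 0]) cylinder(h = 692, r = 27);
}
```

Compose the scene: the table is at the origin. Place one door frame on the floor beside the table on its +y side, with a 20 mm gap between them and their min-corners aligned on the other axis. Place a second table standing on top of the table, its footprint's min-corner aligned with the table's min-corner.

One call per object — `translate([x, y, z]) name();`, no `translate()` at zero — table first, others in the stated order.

table();
translate([0, 832, 0]) door_frame();
translate([0, 0, 745]) table_2();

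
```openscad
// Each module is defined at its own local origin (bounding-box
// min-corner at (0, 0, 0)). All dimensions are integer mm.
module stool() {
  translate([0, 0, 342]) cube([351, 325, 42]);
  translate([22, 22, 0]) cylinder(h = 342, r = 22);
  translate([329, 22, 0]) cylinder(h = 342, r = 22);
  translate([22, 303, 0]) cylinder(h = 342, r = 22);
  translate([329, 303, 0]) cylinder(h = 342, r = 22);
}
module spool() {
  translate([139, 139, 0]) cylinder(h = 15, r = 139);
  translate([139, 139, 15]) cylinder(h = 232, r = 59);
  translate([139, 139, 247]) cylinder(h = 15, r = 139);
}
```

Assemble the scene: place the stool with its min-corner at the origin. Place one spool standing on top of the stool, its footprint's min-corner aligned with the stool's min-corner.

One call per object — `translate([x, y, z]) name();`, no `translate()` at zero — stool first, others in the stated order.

stool();
translate([0, 0, 384]) spool();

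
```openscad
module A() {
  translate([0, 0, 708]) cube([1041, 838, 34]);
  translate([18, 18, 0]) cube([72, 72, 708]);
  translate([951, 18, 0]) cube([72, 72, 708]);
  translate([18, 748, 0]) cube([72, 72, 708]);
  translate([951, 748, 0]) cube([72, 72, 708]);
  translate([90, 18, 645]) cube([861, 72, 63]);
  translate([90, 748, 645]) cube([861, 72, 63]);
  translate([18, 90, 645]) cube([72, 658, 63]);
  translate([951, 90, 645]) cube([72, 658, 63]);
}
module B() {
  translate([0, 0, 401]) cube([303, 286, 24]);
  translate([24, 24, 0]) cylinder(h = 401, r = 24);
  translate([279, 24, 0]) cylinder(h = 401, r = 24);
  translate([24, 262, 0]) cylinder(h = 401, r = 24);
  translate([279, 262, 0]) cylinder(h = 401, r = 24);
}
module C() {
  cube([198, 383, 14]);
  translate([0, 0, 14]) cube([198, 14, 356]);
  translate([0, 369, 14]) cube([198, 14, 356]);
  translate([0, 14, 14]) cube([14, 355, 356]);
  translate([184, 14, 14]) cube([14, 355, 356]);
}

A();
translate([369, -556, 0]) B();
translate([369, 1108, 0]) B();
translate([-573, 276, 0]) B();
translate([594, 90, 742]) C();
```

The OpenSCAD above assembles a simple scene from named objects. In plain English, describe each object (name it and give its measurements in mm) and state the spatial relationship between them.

A is a table: top 1041 mm (x) × 838 mm (y), 34 mm thick, upper face at z = 742 mm, on four 72×72 mm square legs, each inset 18 mm from the nearest pair of top edges, running from z = 0 to the bottom of the top. Four apron rails, 72 mm thick and 63 mm tall, run between adjacent legs with their top edges flush with the underside of the top and their outer faces flush with the legs' outer faces.

B is a simple wooden stool: a rectangular seat 303 mm (x) by 286 mm (y), 24 mm thick, top face at z = 425 mm, on four round legs, each 48 mm in diameter. The legs rest on z = 0, each leg's axis is inset half a diameter from the nearest pair of seat edges (so the leg's bounding box is flush with the corner).

C is an open-topped rectangular box: outside dimensions 198×383×370 mm, with a uniform wall and base thickness of 14 mm. The base is a full 198×383 slab on the floor; four walls sit on top of the base. The front and back walls (the −y and +y sides) span the full width; the two side walls fit between them.

Three stools sit around the table at the −y, +y, −x sides. The open box is on top of the table.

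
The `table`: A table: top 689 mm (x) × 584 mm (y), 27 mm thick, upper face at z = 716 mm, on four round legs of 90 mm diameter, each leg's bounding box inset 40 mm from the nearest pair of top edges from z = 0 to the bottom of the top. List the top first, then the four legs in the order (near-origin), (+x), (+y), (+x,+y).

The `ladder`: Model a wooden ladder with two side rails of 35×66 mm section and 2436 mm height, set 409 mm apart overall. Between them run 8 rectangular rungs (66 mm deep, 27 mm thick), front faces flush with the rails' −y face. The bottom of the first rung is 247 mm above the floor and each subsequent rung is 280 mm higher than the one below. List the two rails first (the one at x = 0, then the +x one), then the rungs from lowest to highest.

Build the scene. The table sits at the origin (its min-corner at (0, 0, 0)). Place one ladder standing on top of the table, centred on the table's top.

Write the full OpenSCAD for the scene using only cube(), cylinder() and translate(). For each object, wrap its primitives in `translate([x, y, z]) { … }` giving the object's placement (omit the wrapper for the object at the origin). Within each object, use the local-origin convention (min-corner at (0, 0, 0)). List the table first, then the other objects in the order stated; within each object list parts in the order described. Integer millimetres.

translate([0, 0, 689]) cube([689, 584, 27]);
translate([85, 85, 0]) cylinder(h = 689, r = 45);
translate([604, 85, 0]) cylinder(h = 689, r = 45);
translate([85, 499, 0]) cylinder(h = 689, r = 45);
translate([604, 499, 0]) cylinder(h = 689, r = 45);
translate([140, 259, 716]) {
  cube([35, 66, 2436]);
  translate([374, 0, 0]) cube([35, 66, 2436]);
  translate([35, 0, 247]) cube([339, 66, 27]);
  translate([35, 0, 527]) cube([339, 66, 27]);
  translate([35, 0, 807]) cube([339, 66, 27]);
  translate([35, 0, 1087]) cube([339, 66, 27]);
  translate([35, 0, 1367]) cube([339, 66, 27]);
  translate([35, 0, 1647]) cube([339, 66, 27]);
  translate([35, 0, 1927]) cube([339, 66, 27]);
  translate([35, 0, 2207]) cube([339, 66, 27]);
}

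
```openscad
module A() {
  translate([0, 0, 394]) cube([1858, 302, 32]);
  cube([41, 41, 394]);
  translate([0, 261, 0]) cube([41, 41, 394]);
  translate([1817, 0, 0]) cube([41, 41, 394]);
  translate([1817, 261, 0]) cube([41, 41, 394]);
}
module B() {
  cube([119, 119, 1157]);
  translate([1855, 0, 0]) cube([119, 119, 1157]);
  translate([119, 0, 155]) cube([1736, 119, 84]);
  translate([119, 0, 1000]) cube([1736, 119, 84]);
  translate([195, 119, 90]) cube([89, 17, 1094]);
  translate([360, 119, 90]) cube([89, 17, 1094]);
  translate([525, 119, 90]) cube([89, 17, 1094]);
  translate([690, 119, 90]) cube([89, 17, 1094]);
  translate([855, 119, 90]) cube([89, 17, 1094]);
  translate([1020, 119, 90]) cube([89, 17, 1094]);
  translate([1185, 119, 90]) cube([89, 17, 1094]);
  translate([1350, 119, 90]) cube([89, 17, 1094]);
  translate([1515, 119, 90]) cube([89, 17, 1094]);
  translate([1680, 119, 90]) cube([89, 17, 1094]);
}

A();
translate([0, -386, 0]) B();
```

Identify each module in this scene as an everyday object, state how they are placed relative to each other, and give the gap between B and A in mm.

The fence section's nearest face is 250 mm from the bench's −y face.

A is a bench. B is a fence section. The fence section is on the floor beside the bench on its −y side. The gap between the fence section and the bench is 250 mm.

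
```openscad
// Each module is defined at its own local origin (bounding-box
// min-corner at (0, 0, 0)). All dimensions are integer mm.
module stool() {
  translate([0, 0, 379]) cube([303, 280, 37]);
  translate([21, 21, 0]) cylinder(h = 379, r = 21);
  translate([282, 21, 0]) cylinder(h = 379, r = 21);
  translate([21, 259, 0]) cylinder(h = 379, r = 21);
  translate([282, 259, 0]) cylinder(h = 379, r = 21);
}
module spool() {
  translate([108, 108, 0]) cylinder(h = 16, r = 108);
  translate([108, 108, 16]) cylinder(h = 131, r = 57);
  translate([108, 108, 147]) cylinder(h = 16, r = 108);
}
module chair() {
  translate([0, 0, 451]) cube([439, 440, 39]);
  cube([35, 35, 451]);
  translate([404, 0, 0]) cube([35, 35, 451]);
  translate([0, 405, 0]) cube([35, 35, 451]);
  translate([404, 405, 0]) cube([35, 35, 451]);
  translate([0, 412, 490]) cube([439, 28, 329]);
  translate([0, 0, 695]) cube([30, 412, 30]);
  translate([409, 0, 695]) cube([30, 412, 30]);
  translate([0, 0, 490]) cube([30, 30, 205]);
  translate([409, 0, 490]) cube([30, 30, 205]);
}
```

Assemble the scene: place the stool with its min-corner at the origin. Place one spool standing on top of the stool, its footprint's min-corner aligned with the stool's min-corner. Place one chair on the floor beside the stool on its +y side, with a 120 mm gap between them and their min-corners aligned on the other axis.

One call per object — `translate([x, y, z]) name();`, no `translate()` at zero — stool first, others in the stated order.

stool();
translate([0, 0, 416]) spool();
translate([0, 400, 0]) chair();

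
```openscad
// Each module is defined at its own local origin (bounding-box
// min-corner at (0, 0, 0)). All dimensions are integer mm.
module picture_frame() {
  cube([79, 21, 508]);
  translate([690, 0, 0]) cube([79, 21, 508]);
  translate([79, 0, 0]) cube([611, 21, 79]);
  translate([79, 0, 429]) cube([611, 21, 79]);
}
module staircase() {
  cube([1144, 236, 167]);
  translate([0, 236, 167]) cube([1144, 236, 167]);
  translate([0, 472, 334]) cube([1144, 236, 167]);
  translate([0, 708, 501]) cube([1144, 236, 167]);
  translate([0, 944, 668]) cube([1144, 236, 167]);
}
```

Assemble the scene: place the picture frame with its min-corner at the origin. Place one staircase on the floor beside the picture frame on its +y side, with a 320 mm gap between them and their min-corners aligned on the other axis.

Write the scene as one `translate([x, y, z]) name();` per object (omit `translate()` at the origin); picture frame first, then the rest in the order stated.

picture_frame();
translate([0, 341, 0]) staircase();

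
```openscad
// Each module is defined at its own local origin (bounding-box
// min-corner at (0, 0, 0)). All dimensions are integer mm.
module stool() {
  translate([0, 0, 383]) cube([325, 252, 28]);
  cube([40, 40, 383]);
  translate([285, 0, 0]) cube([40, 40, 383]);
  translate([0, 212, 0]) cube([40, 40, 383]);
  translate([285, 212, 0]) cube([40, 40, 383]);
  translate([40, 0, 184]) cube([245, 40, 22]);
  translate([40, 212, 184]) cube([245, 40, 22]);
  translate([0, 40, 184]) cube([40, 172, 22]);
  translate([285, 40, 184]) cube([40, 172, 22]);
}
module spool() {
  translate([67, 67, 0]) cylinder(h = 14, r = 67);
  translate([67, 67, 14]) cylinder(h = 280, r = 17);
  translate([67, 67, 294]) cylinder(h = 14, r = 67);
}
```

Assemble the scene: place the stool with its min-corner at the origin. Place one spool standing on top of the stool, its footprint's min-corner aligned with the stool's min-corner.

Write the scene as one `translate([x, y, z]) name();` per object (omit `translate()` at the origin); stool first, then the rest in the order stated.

stool();
translate([0, 0, 411]) spool();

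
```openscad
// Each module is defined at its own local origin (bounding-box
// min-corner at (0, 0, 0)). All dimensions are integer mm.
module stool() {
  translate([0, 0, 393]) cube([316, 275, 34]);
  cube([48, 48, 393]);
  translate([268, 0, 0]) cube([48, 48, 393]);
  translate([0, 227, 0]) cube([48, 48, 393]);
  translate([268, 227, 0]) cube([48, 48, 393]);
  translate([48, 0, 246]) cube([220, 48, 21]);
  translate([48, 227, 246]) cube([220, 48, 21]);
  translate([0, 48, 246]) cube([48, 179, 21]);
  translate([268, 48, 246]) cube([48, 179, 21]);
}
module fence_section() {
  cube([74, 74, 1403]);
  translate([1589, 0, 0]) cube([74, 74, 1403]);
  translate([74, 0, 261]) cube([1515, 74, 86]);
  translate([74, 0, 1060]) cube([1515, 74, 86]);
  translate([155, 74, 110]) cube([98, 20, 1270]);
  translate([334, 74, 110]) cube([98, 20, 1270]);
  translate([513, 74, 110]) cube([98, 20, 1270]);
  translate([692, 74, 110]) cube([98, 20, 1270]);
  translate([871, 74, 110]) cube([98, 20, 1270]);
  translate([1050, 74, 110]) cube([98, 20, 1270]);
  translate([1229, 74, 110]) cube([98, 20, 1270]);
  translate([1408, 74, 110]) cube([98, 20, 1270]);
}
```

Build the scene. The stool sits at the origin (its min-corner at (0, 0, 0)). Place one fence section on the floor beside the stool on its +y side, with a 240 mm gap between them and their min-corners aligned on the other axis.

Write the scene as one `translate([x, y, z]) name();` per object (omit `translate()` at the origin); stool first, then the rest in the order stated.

stool();
translate([0, 515, 0]) fence_section();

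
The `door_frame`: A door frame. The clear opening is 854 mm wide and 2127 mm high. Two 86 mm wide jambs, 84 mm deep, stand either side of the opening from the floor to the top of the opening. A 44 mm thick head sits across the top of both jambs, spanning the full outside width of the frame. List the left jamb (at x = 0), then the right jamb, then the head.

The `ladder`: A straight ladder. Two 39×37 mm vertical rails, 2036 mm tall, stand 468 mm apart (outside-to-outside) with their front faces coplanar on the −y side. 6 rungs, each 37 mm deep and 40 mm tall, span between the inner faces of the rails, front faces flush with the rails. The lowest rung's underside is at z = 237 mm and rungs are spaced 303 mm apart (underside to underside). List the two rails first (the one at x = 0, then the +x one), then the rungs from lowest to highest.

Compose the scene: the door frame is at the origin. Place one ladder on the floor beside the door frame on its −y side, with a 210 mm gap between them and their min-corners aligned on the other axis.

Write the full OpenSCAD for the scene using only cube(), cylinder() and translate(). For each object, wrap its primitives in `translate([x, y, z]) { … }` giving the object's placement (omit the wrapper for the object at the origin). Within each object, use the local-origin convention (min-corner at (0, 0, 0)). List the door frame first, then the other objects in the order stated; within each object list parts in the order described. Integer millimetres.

cube([86, 84, 2127]);
translate([940, 0, 0]) cube([86, 84, 2127]);
translate([0, 0, 2127]) cube([1026, 84, 44]);
translate([0, -247, 0]) {
  cube([39, 37, 2036]);
  translate([429, 0, 0]) cube([39, 37, 2036]);
  translate([39, 0, 237]) cube([390, 37, 40]);
  translate([39, 0, 540]) cube([390, 37, 40]);
  translate([39, 0, 843]) cube([390, 37, 40]);
  translate([39, 0, 1146]) cube([390, 37, 40]);
  translate([39, 0, 1449]) cube([390, 37, 40]);
  translate([39, 0, 1752]) cube([390, 37, 40]);
}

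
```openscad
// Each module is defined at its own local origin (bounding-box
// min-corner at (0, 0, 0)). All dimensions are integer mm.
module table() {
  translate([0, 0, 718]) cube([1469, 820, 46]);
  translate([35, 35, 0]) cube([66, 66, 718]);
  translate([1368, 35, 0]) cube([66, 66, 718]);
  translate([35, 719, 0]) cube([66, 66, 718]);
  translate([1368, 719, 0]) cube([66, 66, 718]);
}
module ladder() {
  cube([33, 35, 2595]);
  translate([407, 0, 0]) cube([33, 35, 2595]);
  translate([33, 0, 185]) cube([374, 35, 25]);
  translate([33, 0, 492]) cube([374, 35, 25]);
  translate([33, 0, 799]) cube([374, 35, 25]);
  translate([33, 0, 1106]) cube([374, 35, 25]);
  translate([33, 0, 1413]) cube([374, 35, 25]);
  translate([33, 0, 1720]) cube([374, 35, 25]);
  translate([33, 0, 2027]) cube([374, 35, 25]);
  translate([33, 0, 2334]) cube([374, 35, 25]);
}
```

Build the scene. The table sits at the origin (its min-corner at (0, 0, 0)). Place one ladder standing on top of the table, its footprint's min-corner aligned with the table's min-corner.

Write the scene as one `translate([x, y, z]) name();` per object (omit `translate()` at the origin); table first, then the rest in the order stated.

table();
translate([0, 0, 764]) ladder();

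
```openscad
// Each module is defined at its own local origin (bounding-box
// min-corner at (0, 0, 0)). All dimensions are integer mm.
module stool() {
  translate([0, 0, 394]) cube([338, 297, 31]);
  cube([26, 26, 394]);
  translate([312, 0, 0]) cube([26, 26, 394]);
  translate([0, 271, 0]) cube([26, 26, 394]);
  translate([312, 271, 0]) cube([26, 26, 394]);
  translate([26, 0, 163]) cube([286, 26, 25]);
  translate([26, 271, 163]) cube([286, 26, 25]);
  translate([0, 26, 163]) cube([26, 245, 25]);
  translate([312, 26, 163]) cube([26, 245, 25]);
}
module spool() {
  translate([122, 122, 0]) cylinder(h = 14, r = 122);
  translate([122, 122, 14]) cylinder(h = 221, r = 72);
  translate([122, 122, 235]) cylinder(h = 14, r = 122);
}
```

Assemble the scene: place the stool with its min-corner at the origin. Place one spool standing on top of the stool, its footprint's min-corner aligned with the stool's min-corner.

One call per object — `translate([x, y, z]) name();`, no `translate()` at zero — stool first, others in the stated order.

stool();
translate([0, 0, 425]) spool();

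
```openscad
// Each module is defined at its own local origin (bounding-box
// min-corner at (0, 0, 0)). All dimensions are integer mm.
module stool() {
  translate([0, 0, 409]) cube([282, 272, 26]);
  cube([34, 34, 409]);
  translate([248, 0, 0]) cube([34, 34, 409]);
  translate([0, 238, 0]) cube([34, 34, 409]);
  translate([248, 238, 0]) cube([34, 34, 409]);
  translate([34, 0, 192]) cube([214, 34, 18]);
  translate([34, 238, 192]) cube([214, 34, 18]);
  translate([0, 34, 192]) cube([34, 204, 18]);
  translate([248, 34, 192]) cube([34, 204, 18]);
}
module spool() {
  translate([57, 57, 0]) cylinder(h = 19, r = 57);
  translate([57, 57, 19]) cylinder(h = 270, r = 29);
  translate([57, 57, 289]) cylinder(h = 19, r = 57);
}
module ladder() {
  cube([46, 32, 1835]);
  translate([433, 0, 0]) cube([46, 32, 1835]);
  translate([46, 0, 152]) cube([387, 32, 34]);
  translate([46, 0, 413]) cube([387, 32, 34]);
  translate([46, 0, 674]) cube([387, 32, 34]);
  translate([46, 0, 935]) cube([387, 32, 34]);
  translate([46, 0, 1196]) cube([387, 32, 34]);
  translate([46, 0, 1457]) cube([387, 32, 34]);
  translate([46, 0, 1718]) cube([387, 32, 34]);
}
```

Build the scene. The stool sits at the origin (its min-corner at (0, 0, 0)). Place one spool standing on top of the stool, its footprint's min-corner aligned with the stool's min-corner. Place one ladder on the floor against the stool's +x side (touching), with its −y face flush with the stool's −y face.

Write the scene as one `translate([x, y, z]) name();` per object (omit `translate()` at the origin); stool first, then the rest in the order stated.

stool();
translate([0, 0, 435]) spool();
translate([282, 0, 0]) ladder();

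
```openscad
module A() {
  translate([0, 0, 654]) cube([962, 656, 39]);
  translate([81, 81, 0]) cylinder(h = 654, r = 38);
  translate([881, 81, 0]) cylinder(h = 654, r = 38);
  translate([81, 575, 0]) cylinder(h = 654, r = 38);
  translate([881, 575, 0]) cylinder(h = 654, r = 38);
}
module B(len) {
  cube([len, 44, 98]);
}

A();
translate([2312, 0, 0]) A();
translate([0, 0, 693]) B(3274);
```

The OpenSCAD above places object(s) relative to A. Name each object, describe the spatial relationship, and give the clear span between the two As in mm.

A is a table. B is a beam. A beam spans the tops of two tables. The clear span between the two tables is 1350 mm.

Second table starts at x = 2312; first ends at x = 962; clear span = 2312 − 962 = 1350 mm.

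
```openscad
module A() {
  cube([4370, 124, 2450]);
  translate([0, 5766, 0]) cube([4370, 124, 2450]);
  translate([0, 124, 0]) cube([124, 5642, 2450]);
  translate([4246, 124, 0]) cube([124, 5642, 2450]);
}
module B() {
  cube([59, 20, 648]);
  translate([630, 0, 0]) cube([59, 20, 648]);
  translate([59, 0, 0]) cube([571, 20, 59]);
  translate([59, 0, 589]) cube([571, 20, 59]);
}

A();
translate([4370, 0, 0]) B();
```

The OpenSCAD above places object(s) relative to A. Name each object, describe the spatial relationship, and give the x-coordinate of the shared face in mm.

A is a house frame. B is a picture frame. The picture frame is against the house frame's +x side, with their −y faces flush. The x-coordinate of the shared face is 4370 mm.

The house frame's +x face and the picture frame's −x face are both at x = 4370 mm.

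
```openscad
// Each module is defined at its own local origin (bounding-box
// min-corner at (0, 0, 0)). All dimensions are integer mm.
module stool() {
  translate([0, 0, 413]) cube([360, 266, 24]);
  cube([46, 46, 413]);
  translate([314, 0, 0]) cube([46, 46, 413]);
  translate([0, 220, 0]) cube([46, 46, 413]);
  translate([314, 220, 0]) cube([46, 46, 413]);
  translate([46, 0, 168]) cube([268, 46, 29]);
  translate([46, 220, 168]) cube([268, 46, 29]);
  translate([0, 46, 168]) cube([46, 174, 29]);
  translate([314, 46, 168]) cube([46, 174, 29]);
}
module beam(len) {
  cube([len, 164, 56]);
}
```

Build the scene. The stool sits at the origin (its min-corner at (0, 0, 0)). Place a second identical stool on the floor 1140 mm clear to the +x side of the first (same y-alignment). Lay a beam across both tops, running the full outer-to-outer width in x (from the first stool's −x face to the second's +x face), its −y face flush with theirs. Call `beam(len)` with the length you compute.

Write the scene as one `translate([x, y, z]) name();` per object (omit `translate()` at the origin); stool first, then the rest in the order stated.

stool();
translate([1500, 0, 0]) stool();
translate([0, 0, 437]) beam(1860);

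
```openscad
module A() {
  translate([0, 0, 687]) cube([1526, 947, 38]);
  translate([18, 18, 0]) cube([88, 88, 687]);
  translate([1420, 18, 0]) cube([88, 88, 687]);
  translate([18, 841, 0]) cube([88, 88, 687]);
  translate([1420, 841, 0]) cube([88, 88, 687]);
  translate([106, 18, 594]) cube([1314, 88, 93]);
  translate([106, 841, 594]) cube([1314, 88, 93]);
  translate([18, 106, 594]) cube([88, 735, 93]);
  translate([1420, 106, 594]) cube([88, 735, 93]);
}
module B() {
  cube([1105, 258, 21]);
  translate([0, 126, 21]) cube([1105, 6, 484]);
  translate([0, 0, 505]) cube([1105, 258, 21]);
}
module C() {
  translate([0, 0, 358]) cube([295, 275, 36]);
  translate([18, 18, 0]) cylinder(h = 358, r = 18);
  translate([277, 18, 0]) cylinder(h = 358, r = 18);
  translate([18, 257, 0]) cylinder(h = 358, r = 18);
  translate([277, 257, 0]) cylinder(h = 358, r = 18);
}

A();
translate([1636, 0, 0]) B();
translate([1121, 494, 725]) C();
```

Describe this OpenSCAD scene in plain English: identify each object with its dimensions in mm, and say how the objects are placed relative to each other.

A is a rectangular dining table. The top is 1526×947×38 mm with its upper surface at z = 725 mm. It stands on four 88×88 mm square legs, each inset 18 mm from the nearest pair of top edges, running from the floor to the underside of the top. Four apron rails, 88 mm thick and 93 mm tall, run between adjacent legs with their top edges flush with the underside of the top and their outer faces flush with the legs' outer faces.

B is an I-beam lying along x, 1105 mm long. Overall section height 526 mm. Two flanges 258 mm wide (y) and 21 mm thick, one on the floor and one at the top; a web 6 mm thick runs between them, centred on the flange width.

C is a four-legged stool. The seat is 295×275 mm, 36 mm thick, top at z = 394 mm. It stands on four round legs, each 36 mm in diameter, from z = 0 to the seat underside, each leg's axis is inset half a diameter from the nearest pair of seat edges (so the leg's bounding box is flush with the corner).

The I-beam is on the floor beside the table on its +x side. The stool is on top of the table.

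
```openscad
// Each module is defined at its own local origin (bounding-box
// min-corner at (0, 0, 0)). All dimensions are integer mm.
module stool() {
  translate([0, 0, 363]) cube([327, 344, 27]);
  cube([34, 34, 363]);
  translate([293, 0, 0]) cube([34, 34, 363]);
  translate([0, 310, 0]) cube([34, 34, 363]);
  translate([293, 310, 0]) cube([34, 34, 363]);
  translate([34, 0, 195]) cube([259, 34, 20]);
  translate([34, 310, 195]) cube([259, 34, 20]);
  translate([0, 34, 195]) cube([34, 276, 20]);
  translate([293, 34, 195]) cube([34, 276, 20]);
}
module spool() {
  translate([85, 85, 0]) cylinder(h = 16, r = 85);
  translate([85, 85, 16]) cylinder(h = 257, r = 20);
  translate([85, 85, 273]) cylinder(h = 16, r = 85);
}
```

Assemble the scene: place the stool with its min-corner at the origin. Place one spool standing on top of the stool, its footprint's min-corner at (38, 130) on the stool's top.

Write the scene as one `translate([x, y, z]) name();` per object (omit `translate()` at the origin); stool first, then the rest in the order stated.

stool();
translate([38, 130, 390]) spool();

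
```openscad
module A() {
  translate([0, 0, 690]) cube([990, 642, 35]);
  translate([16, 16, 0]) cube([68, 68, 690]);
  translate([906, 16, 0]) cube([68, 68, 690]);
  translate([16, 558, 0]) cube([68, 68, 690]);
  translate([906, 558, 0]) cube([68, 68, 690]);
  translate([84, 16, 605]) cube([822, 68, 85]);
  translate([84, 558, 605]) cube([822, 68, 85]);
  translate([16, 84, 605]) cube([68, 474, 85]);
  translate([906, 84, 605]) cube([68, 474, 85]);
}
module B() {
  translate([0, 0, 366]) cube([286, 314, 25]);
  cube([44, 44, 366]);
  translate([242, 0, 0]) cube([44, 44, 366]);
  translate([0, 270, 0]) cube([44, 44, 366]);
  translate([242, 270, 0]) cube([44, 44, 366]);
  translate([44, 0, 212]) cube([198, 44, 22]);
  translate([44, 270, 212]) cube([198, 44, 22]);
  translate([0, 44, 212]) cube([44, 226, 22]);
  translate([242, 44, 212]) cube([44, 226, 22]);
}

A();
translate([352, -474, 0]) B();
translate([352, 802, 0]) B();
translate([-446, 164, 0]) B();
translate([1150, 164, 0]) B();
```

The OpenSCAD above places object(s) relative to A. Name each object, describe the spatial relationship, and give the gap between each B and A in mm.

Each stool's nearest face is 160 mm from the table's bounding box.

A is a table. B is a stool. Four stools sit around the table at the −y, +y, −x, +x sides. The gap between each stool and the table is 160 mm.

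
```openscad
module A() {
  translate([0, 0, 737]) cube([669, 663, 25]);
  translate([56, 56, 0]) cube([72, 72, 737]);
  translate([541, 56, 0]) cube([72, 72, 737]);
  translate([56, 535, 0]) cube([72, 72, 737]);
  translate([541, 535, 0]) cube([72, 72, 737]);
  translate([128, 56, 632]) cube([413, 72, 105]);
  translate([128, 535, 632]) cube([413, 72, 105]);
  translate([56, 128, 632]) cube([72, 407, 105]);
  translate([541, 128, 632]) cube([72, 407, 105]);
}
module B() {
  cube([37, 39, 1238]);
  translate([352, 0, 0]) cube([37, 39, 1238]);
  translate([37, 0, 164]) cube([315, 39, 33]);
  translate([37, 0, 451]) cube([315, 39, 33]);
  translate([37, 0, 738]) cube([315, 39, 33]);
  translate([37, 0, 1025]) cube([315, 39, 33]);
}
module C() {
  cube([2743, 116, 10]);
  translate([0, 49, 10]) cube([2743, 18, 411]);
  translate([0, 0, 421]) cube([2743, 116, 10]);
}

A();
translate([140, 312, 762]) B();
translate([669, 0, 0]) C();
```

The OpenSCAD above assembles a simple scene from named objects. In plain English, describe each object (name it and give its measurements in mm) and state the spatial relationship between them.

A is a table: top 669 mm (x) × 663 mm (y), 25 mm thick, upper face at z = 762 mm, on four 72×72 mm square legs, each inset 56 mm from the nearest pair of top edges, running from z = 0 to the bottom of the top. Four apron rails, 72 mm thick and 105 mm tall, run between adjacent legs with their top edges flush with the underside of the top and their outer faces flush with the legs' outer faces.

B is a straight ladder. Two 37×39 mm vertical rails, 1238 mm tall, stand 389 mm apart (outside-to-outside) with their front faces coplanar on the −y side. 4 rungs, each 39 mm deep and 33 mm tall, span between the inner faces of the rails, front faces flush with the rails. The lowest rung's underside is at z = 164 mm and rungs are spaced 287 mm apart (underside to underside).

C is an I-beam lying along x, 2743 mm long. Overall section height 431 mm. Two flanges 116 mm wide (y) and 10 mm thick, one on the floor and one at the top; a web 18 mm thick runs between them, centred on the flange width.

The ladder is on top of the table, centred. The I-beam is against the table's +x side, with their −y faces flush.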